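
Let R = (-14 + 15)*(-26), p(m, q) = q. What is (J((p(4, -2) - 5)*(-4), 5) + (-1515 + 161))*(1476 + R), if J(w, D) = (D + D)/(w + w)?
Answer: -27482575/14 ≈ -1.9630e+6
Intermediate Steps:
R = -26 (R = 1*(-26) = -26)
J(w, D) = D/w (J(w, D) = (2*D)/((2*w)) = (2*D)*(1/(2*w)) = D/w)
(J((p(4, -2) - 5)*(-4), 5) + (-1515 + 161))*(1476 + R) = (5/(((-2 - 5)*(-4))) + (-1515 + 161))*(1476 - 26) = (5/((-7*(-4))) - 1354)*1450 = (5/28 - 1354)*1450 = -37907/28*1450 = -27482575/14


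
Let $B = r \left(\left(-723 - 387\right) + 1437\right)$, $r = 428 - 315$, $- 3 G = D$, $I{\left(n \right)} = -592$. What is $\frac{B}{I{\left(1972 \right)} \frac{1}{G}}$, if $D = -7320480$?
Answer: $- \frac{5635397010}{37} \approx -1.5231 \cdot 10^{8}$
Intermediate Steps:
$G = 2440160$ ($G = \left(- \frac{1}{3}\right) \left(-7320480\right) = 2440160$)
$r = 113$ ($r = 428 - 315 = 113$)
$B = 36951$ ($B = 113 \left(\left(-723 - 387\right) + 1437\right) = 113 \left(-1110 + 1437\right) = 113 \cdot 327 = 36951$)
$\frac{B}{I{\left(1972 \right)} \frac{1}{G}} = \frac{36951}{\left(-592\right) \frac{1}{2440160}} = \frac{36951}{- \frac{37}{152510}} = 36951 \left(- \frac{152510}{37}\right) = - \frac{5635397010}{37}$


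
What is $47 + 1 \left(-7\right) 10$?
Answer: $-23$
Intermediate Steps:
$47 + 1 \left(-7\right) 10 = 47 - 70 = -23$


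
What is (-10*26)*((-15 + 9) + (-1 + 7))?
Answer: 0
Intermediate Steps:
(-10*26)*((-15 + 9) + (-1 + 7)) = -260*(-6 + 6) = -260*0 = 0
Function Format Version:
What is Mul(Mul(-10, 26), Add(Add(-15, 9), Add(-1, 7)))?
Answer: 0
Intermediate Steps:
Mul(Mul(-10, 26), Add(Add(-15, 9), Add(-1, 7))) = Mul(-260, Add(-6, 6)) = Mul(-260, 0) = 0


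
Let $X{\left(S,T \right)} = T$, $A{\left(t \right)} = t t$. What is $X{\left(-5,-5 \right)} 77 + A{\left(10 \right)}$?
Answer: $-285$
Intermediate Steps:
$A{\left(t \right)} = t^{2}$
$X{\left(-5,-5 \right)} 77 + A{\left(10 \right)} = \left(-5\right) 77 + 10^{2} = -385 + 100 = -285$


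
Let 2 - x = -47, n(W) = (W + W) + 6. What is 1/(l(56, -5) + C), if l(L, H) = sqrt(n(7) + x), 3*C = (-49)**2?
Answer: 7203/5764180 - 9*sqrt(69)/5764180 ≈ 0.0012366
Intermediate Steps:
C = 2401/3 (C = (1/3)*(-49)**2 = (1/3)*2401 = 2401/3 ≈ 800.33)
n(W) = 6 + 2*W (n(W) = 2*W + 6 = 6 + 2*W)
x = 49 (x = 2 - 1*(-47) = 2 + 47 = 49)
l(L, H) = sqrt(69) (l(L, H) = sqrt((6 + 2*7) + 49) = sqrt((6 + 14) + 49) = sqrt(20 + 49) = sqrt(69))
1/(l(56, -5) + C) = 1/(sqrt(69) + 2401/3) = 1/(2401/3 + sqrt(69))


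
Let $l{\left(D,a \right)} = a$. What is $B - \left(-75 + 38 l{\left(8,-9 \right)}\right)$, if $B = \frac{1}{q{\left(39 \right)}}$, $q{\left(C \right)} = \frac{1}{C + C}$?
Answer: $495$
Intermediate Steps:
$q{\left(C \right)} = \frac{1}{2 C}$
$B = 78$ ($B = \frac{1}{\frac{1}{2} \cdot \frac{1}{39}} = \frac{1}{\frac{1}{78}} = 78$)
$B - \left(-75 + 38 l{\left(8,-9 \right)}\right) = 78 + \left(\left(-38\right) \left(-9\right) + 75\right) = 78 + \left(342 + 75\right) = 78 + 417 = 495$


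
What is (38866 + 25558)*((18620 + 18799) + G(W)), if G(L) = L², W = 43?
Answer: 2529801632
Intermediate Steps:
(38866 + 25558)*((18620 + 18799) + G(W)) = (38866 + 25558)*((18620 + 18799) + 43²) = 64424*(37419 + 1849) = 64424*39268 = 2529801632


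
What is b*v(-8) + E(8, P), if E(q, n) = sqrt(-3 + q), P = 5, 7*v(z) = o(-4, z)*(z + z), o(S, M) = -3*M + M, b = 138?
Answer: -35328/7 + sqrt(5) ≈ -5044.6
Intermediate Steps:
o(S, M) = -2*M
v(z) = -4*z**2/7 (v(z) = ((-2*z)*(z + z))/7 = ((-2*z)*(2*z))/7 = (-4*z**2)/7 = -4*z**2/7)
b*v(-8) + E(8, P) = 138*(-4/7*(-8)**2) + sqrt(-3 + 8) = 138*(-4/7*64) + sqrt(5) = 138*(-256/7) + sqrt(5) = -35328/7 + sqrt(5)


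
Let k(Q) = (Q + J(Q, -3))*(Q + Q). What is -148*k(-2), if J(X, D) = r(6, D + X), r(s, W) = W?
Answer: -4144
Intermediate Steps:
J(X, D) = D + X
k(Q) = 2*Q*(-3 + 2*Q) (k(Q) = (Q + (-3 + Q))*(Q + Q) = (-3 + 2*Q)*(2*Q) = 2*Q*(-3 + 2*Q))
-148*k(-2) = -296*(-2)*(-3 + 2*(-2)) = -296*(-2)*(-3 - 4) = -296*(-2)*(-7) = -148*28 = -4144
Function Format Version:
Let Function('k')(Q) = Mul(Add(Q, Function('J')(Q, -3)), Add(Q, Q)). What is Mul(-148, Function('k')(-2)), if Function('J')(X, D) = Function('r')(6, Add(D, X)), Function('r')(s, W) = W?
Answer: -4144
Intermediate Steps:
Function('J')(X, D) = Add(D, X)
Function('k')(Q) = Mul(2, Q, Add(-3, Mul(2, Q))) (Function('k')(Q) = Mul(Add(Q, Add(-3, Q)), Add(Q, Q)) = Mul(Add(-3, Mul(2, Q)), Mul(2, Q)) = Mul(2, Q, Add(-3, Mul(2, Q))))
Mul(-148, Function('k')(-2)) = Mul(-148, Mul(2, -2, Add(-3, Mul(2, -2)))) = Mul(-148, Mul(2, -2, Add(-3, -4))) = Mul(-148, Mul(2, -2, -7)) = Mul(-148, 28) = -4144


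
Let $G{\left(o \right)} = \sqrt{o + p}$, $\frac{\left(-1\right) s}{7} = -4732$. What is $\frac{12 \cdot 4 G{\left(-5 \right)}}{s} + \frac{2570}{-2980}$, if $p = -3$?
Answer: $- \frac{257}{298} + \frac{24 i \sqrt{2}}{8281} \approx -0.86242 + 0.0040987 i$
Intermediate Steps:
$s = 33124$ ($s = \left(-7\right) \left(-4732\right) = 33124$)
$G{\left(o \right)} = \sqrt{-3 + o}$ ($G{\left(o \right)} = \sqrt{o - 3} = \sqrt{-3 + o}$)
$\frac{12 \cdot 4 G{\left(-5 \right)}}{s} + \frac{2570}{-2980} = \frac{12 \cdot 4 \sqrt{-3 - 5}}{33124} + \frac{2570}{-2980} = 48 \sqrt{-8} \cdot \frac{1}{33124} + 2570 \left(- \frac{1}{2980}\right) = 48 \cdot 2 i \sqrt{2} \cdot \frac{1}{33124} - \frac{257}{298} = 96 i \sqrt{2} \cdot \frac{1}{33124} - \frac{257}{298} = \frac{24 i \sqrt{2}}{8281} - \frac{257}{298} = - \frac{257}{298} + \frac{24 i \sqrt{2}}{8281}$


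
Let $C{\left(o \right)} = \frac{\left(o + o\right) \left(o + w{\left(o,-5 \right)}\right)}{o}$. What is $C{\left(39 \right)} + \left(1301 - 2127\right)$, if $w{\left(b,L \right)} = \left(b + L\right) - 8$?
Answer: $-696$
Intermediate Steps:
$w{\left(b,L \right)} = -8 + L + b$ ($w{\left(b,L \right)} = \left(L + b\right) - 8 = -8 + L + b$)
$C{\left(o \right)} = -26 + 4 o$ ($C{\left(o \right)} = \frac{\left(o + o\right) \left(o - \left(13 - o\right)\right)}{o} = \frac{2 o \left(o + \left(-13 + o\right)\right)}{o} = \frac{2 o \left(-13 + 2 o\right)}{o} = -26 + 4 o$)
$C{\left(39 \right)} + \left(1301 - 2127\right) = \left(-26 + 4 \cdot 39\right) + \left(1301 - 2127\right) = \left(-26 + 156\right) - 826 = 130 - 826 = -696$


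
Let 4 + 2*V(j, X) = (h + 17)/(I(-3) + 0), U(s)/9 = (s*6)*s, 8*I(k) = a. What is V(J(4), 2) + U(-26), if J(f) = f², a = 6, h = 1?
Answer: 36514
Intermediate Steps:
I(k) = ¾ (I(k) = (⅛)*6 = ¾)
U(s) = 54*s² (U(s) = 9*((s*6)*s) = 9*((6*s)*s) = 9*(6*s²) = 54*s²)
V(j, X) = 10 (V(j, X) = -2 + ((1 + 17)/(¾ + 0))/2 = -2 + (18/(¾))/2 = -2 + (18*(4/3))/2 = -2 + (½)*24 = -2 + 12 = 10)
V(J(4), 2) + U(-26) = 10 + 54*(-26)² = 10 + 54*676 = 10 + 36504 = 36514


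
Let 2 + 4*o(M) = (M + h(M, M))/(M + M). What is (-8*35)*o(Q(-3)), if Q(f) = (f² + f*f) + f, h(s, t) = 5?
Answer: 280/3 ≈ 93.333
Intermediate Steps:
Q(f) = f + 2*f² (Q(f) = (f² + f²) + f = 2*f² + f = f + 2*f²)
o(M) = -½ + (5 + M)/(8*M) (o(M) = -½ + ((M + 5)/(M + M))/4 = -½ + ((5 + M)/((2*M)))/4 = -½ + ((5 + M)*(1/(2*M)))/4 = -½ + ((5 + M)/(2*M))/4 = -½ + (5 + M)/(8*M))
(-8*35)*o(Q(-3)) = (-8*35)*((5 - (-9)*(1 + 2*(-3)))/(8*((-3*(1 + 2*(-3)))))) = -35*(5 - (-9)*(1 - 6))/((-3*(1 - 6))) = -35*(5 - (-9)*(-5))/((-3*(-5))) = -35*(5 - 3*15)/15 = -35*(5 - 45)/15 = -35*(-40)/15 = -280*(-⅓) = 280/3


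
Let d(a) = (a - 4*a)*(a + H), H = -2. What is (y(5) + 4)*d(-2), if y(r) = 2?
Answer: -144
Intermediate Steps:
d(a) = -3*a*(-2 + a) (d(a) = (a - 4*a)*(a - 2) = (-3*a)*(-2 + a) = -3*a*(-2 + a))
(y(5) + 4)*d(-2) = (2 + 4)*(3*(-2)*(2 - 1*(-2))) = 6*(3*(-2)*(2 + 2)) = 6*(3*(-2)*4) = 6*(-24) = -144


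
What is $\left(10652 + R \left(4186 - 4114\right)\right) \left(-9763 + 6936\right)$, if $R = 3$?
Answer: $-30723836$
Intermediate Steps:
$\left(10652 + R \left(4186 - 4114\right)\right) \left(-9763 + 6936\right) = \left(10652 + 3 \left(4186 - 4114\right)\right) \left(-9763 + 6936\right) = \left(10652 + 3 \cdot 72\right) \left(-2827\right) = \left(10652 + 216\right) \left(-2827\right) = 10868 \left(-2827\right) = -30723836$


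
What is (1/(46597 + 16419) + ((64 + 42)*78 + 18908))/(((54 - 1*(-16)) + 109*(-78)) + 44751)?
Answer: 1712522817/2288678104 ≈ 0.74826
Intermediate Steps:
(1/(46597 + 16419) + ((64 + 42)*78 + 18908))/(((54 - 1*(-16)) + 109*(-78)) + 44751) = (1/63016 + (106*78 + 18908))/(((54 + 16) - 8502) + 44751) = (1/63016 + (8268 + 18908))/((70 - 8502) + 44751) = (1/63016 + 27176)/(-8432 + 44751) = (1712522817/63016)/36319 = (1712522817/63016)*(1/36319) = 1712522817/2288678104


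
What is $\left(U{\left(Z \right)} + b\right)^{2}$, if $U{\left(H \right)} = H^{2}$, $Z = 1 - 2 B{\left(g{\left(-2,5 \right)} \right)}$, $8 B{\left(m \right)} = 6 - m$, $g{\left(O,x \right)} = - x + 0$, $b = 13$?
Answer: $\frac{66049}{256} \approx 258.0$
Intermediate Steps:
$g{\left(O,x \right)} = - x$
$B{\left(m \right)} = \frac{3}{4} - \frac{m}{8}$ ($B{\left(m \right)} = \frac{6 - m}{8} = \frac{3}{4} - \frac{m}{8}$)
$Z = - \frac{7}{4}$ ($Z = 1 - 2 \left(\frac{3}{4} - \frac{\left(-1\right) 5}{8}\right) = 1 - 2 \left(\frac{3}{4} - - \frac{5}{8}\right) = 1 - 2 \left(\frac{3}{4} + \frac{5}{8}\right) = 1 - \frac{11}{4} = - \frac{7}{4} \approx -1.75$)
$\left(U{\left(Z \right)} + b\right)^{2} = \left(\left(- \frac{7}{4}\right)^{2} + 13\right)^{2} = \left(\frac{49}{16} + 13\right)^{2} = \left(\frac{257}{16}\right)^{2} = \frac{66049}{256}$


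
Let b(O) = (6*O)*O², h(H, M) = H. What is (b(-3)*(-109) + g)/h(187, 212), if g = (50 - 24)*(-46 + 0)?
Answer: 16462/187 ≈ 88.032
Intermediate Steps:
b(O) = 6*O³
g = -1196 (g = 26*(-46) = -1196)
(b(-3)*(-109) + g)/h(187, 212) = ((6*(-3)³)*(-109) - 1196)/187 = ((6*(-27))*(-109) - 1196)*(1/187) = (-162*(-109) - 1196)*(1/187) = (17658 - 1196)*(1/187) = 16462*(1/187) = 16462/187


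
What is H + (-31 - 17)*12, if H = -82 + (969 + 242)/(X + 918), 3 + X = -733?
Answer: -16935/26 ≈ -651.35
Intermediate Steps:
X = -736 (X = -3 - 733 = -736)
H = -1959/26 (H = -82 + (969 + 242)/(-736 + 918) = -82 + 1211/182 = -82 + 1211*(1/182) = -82 + 173/26 = -1959/26 ≈ -75.346)
H + (-31 - 17)*12 = -1959/26 + (-31 - 17)*12 = -1959/26 - 48*12 = -1959/26 - 576 = -16935/26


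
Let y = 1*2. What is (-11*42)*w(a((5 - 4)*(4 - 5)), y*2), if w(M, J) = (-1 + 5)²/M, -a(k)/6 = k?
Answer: -1232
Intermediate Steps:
y = 2
a(k) = -6*k
w(M, J) = 16/M (w(M, J) = 4²/M = 16/M)
(-11*42)*w(a((5 - 4)*(4 - 5)), y*2) = (-11*42)*(16/((-6*(5 - 4)*(4 - 5)))) = -7392/((-6*(-1))) = -7392/6 = -462*8/3 = -1232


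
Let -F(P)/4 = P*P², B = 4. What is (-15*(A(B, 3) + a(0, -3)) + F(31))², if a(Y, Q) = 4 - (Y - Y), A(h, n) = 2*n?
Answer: 14235830596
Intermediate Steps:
a(Y, Q) = 4 (a(Y, Q) = 4 - 1*0 = 4 + 0 = 4)
F(P) = -4*P³ (F(P) = -4*P*P² = -4*P³)
(-15*(A(B, 3) + a(0, -3)) + F(31))² = (-15*(2*3 + 4) - 4*31³)² = (-15*(6 + 4) - 4*29791)² = (-15*10 - 119164)² = (-150 - 119164)² = (-119314)² = 14235830596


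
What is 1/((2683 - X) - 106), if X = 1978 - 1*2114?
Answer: 1/2713 ≈ 0.00036860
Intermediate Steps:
X = -136 (X = 1978 - 2114 = -136)
1/((2683 - X) - 106) = 1/((2683 - 1*(-136)) - 106) = 1/((2683 + 136) - 106) = 1/(2819 - 106) = 1/2713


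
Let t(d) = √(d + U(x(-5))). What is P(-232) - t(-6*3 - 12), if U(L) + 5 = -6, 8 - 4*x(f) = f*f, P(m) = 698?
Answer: 698 - I*√41 ≈ 698.0 - 6.4031*I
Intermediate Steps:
x(f) = 2 - f²/4 (x(f) = 2 - f*f/4 = 2 - f²/4)
U(L) = -11 (U(L) = -5 - 6 = -11)
t(d) = √(-11 + d) (t(d) = √(d - 11) = √(-11 + d))
P(-232) - t(-6*3 - 12) = 698 - √(-11 + (-6*3 - 12)) = 698 - √(-11 + (-18 - 12)) = 698 - √(-11 - 30) = 698 - √(-41) = 698 - I*√41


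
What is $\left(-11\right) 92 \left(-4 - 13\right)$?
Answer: $17204$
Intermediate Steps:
$\left(-11\right) 92 \left(-4 - 13\right) = \left(-1012\right) \left(-17\right) = 17204$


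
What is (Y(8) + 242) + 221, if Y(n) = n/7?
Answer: 3249/7 ≈ 464.14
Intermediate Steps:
Y(n) = n/7 (Y(n) = n*(⅐) = n/7)
(Y(8) + 242) + 221 = ((⅐)*8 + 242) + 221 = (8/7 + 242) + 221 = 1702/7 + 221 = 3249/7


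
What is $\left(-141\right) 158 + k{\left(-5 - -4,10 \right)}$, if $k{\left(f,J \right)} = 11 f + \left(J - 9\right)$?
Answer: $-22288$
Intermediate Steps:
$k{\left(f,J \right)} = -9 + J + 11 f$ ($k{\left(f,J \right)} = 11 f + \left(-9 + J\right) = -9 + J + 11 f$)
$\left(-141\right) 158 + k{\left(-5 - -4,10 \right)} = \left(-141\right) 158 + \left(-9 + 10 + 11 \left(-5 - -4\right)\right) = -22278 + \left(-9 + 10 + 11 \left(-5 + 4\right)\right) = -22278 + \left(-9 + 10 + 11 \left(-1\right)\right) = -22278 - 10 = -22288$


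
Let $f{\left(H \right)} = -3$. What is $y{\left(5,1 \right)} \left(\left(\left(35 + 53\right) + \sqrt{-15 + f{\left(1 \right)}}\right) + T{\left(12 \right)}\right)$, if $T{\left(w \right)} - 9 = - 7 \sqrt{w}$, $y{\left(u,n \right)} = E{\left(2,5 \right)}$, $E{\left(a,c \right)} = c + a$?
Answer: $679 - 98 \sqrt{3} + 21 i \sqrt{2} \approx 509.26 + 29.698 i$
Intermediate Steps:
$E{\left(a,c \right)} = a + c$
$y{\left(u,n \right)} = 7$ ($y{\left(u,n \right)} = 2 + 5 = 7$)
$T{\left(w \right)} = 9 - 7 \sqrt{w}$
$y{\left(5,1 \right)} \left(\left(\left(35 + 53\right) + \sqrt{-15 + f{\left(1 \right)}}\right) + T{\left(12 \right)}\right) = 7 \left(\left(\left(35 + 53\right) + \sqrt{-15 - 3}\right) + \left(9 - 7 \sqrt{12}\right)\right) = 7 \left(\left(88 + \sqrt{-18}\right) + \left(9 - 7 \cdot 2 \sqrt{3}\right)\right) = 7 \left(\left(88 + 3 i \sqrt{2}\right) + \left(9 - 14 \sqrt{3}\right)\right) = 7 \left(97 - 14 \sqrt{3} + 3 i \sqrt{2}\right) = 679 - 98 \sqrt{3} + 21 i \sqrt{2}$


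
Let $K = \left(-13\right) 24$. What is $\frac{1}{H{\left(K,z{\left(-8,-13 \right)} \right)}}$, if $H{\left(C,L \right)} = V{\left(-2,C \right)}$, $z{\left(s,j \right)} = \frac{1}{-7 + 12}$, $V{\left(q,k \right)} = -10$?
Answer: $- \frac{1}{10} \approx -0.1$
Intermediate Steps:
$z{\left(s,j \right)} = \frac{1}{5}$
$K = -312$
$H{\left(C,L \right)} = -10$
$\frac{1}{H{\left(K,z{\left(-8,-13 \right)} \right)}} = \frac{1}{-10} = - \frac{1}{10}$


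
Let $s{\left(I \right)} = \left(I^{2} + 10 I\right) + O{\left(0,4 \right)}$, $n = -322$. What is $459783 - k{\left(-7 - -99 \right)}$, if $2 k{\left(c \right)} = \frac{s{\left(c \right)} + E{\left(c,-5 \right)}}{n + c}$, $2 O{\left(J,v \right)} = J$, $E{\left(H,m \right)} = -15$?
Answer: $\frac{211509549}{460} \approx 4.598 \cdot 10^{5}$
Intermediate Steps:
$O{\left(J,v \right)} = \frac{J}{2}$
$s{\left(I \right)} = I^{2} + 10 I$ ($s{\left(I \right)} = \left(I^{2} + 10 I\right) + \frac{1}{2} \cdot 0 = \left(I^{2} + 10 I\right) + 0 = I^{2} + 10 I$)
$k{\left(c \right)} = \frac{-15 + c \left(10 + c\right)}{2 \left(-322 + c\right)}$ ($k{\left(c \right)} = \frac{\left(c \left(10 + c\right) - 15\right) \frac{1}{-322 + c}}{2} = \frac{\left(-15 + c \left(10 + c\right)\right) \frac{1}{-322 + c}}{2} = \frac{\frac{1}{-322 + c} \left(-15 + c \left(10 + c\right)\right)}{2} = \frac{-15 + c \left(10 + c\right)}{2 \left(-322 + c\right)}$)
$459783 - k{\left(-7 - -99 \right)} = 459783 - \frac{-15 + \left(-7 - -99\right)^{2} + 10 \left(-7 - -99\right)}{2 \left(-322 - -92\right)} = 459783 - \frac{-15 + \left(-7 + 99\right)^{2} + 10 \left(-7 + 99\right)}{2 \left(-322 + \left(-7 + 99\right)\right)} = 459783 - \frac{-15 + 92^{2} + 10 \cdot 92}{2 \left(-322 + 92\right)} = 459783 - \frac{-15 + 8464 + 920}{2 \left(-230\right)} = 459783 - \frac{1}{2} \left(- \frac{1}{230}\right) 9369 = 459783 - - \frac{9369}{460} = 459783 + \frac{9369}{460} = \frac{211509549}{460}$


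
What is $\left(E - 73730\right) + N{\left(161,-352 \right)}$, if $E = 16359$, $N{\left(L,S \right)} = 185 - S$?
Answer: $-56834$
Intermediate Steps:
$\left(E - 73730\right) + N{\left(161,-352 \right)} = \left(16359 - 73730\right) + \left(185 - -352\right) = -57371 + \left(185 + 352\right) = -57371 + 537 = -56834$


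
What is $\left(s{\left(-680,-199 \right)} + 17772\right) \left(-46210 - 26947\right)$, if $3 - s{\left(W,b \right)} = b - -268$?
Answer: $-1295317842$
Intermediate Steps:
$s{\left(W,b \right)} = -265 - b$ ($s{\left(W,b \right)} = 3 - \left(b - -268\right) = 3 - \left(b + 268\right) = 3 - \left(268 + b\right) = -265 - b$)
$\left(s{\left(-680,-199 \right)} + 17772\right) \left(-46210 - 26947\right) = \left(\left(-265 - -199\right) + 17772\right) \left(-46210 - 26947\right) = \left(\left(-265 + 199\right) + 17772\right) \left(-73157\right) = \left(-66 + 17772\right) \left(-73157\right) = 17706 \left(-73157\right) = -1295317842$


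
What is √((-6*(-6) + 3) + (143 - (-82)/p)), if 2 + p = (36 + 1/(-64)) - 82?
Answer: √1702558774/3073 ≈ 13.427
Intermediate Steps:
p = -3073/64 (p = -2 + ((36 + 1/(-64)) - 82) = -2 + ((36 - 1/64) - 82) = -2 + (2303/64 - 82) = -2 - 2945/64 = -3073/64 ≈ -48.016)
√((-6*(-6) + 3) + (143 - (-82)/p)) = √((-6*(-6) + 3) + (143 - (-82)/(-3073/64))) = √((36 + 3) + (143 - (-82)*(-64)/3073)) = √(39 + (143 - 1*5248/3073)) = √(39 + (143 - 5248/3073)) = √(39 + 434191/3073) = √(554038/3073) = √1702558774/3073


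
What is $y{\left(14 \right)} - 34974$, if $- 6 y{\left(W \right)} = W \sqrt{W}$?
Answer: $-34974 - \frac{7 \sqrt{14}}{3} \approx -34983.0$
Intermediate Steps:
$y{\left(W \right)} = - \frac{W^{\frac{3}{2}}}{6}$ ($y{\left(W \right)} = - \frac{W \sqrt{W}}{6} = - \frac{W^{\frac{3}{2}}}{6}$)
$y{\left(14 \right)} - 34974 = - \frac{14^{\frac{3}{2}}}{6} - 34974 = - \frac{14 \sqrt{14}}{6} - 34974 = - \frac{7 \sqrt{14}}{3} - 34974 = -34974 - \frac{7 \sqrt{14}}{3}$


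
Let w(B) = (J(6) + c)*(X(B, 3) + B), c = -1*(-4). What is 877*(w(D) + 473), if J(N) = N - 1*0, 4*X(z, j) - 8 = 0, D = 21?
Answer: 616531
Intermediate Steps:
X(z, j) = 2 (X(z, j) = 2 + (¼)*0 = 2 + 0 = 2)
J(N) = N (J(N) = N + 0 = N)
c = 4
w(B) = 20 + 10*B (w(B) = (6 + 4)*(2 + B) = 10*(2 + B) = 20 + 10*B)
877*(w(D) + 473) = 877*((20 + 10*21) + 473) = 877*((20 + 210) + 473) = 877*(230 + 473) = 877*703 = 616531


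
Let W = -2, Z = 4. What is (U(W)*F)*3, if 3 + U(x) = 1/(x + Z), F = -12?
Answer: 90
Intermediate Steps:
U(x) = -3 + 1/(4 + x) (U(x) = -3 + 1/(x + 4) = -3 + 1/(4 + x))
(U(W)*F)*3 = (((-11 - 3*(-2))/(4 - 2))*(-12))*3 = (((-11 + 6)/2)*(-12))*3 = (((½)*(-5))*(-12))*3 = -5/2*(-12)*3 = 30*3 = 90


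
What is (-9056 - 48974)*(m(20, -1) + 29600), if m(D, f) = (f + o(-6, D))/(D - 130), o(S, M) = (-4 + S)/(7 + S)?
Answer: -1717693803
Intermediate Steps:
o(S, M) = (-4 + S)/(7 + S)
m(D, f) = (-10 + f)/(-130 + D) (m(D, f) = (f + (-4 - 6)/(7 - 6))/(D - 130) = (f - 10/1)/(-130 + D) = (f + 1*(-10))/(-130 + D) = (f - 10)/(-130 + D) = (-10 + f)/(-130 + D))
(-9056 - 48974)*(m(20, -1) + 29600) = (-9056 - 48974)*((-10 - 1)/(-130 + 20) + 29600) = -58030*(-11/(-110) + 29600) = -58030*(-1/110*(-11) + 29600) = -58030*(⅒ + 29600) = -58030*296001/10 = -1717693803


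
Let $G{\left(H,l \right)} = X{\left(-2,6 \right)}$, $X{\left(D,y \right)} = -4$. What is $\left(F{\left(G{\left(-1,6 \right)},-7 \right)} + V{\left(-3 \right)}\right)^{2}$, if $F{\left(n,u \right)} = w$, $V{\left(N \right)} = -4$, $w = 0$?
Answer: $16$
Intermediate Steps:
$G{\left(H,l \right)} = -4$
$F{\left(n,u \right)} = 0$
$\left(F{\left(G{\left(-1,6 \right)},-7 \right)} + V{\left(-3 \right)}\right)^{2} = \left(0 - 4\right)^{2} = \left(-4\right)^{2} = 16$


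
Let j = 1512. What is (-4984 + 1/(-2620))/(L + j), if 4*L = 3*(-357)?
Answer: -13058081/3259935 ≈ -4.0056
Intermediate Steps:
L = -1071/4 (L = (3*(-357))/4 = (¼)*(-1071) = -1071/4 ≈ -267.75)
(-4984 + 1/(-2620))/(L + j) = (-4984 + 1/(-2620))/(-1071/4 + 1512) = (-4984 - 1/2620)/(4977/4) = -13058081/2620*4/4977 = -13058081/3259935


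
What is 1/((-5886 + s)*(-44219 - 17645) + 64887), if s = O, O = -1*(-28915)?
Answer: -1/1424601169 ≈ -7.0195e-10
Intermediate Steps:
O = 28915
s = 28915
1/((-5886 + s)*(-44219 - 17645) + 64887) = 1/((-5886 + 28915)*(-44219 - 17645) + 64887) = 1/(23029*(-61864) + 64887) = 1/(-1424666056 + 64887) = 1/(-1424601169) = -1/1424601169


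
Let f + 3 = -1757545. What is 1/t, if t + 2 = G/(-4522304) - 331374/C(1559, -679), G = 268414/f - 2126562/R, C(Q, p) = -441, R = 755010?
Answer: 24503859061805235840/18363558721427286224887 ≈ 0.0013344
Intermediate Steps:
f = -1757548 (f = -3 - 1757545 = -1757548)
G = -328349170343/110580526290 (G = 268414/(-1757548) - 2126562/755010 = 268414*(-1/1757548) - 2126562*1/755010 = -134207/878774 - 354427/125835 = -328349170343/110580526290 ≈ -2.9693)
t = 18363558721427286224887/24503859061805235840 (t = -2 + (-328349170343/110580526290/(-4522304) - 331374/(-441)) = -2 + (-328349170343/110580526290*(-1/4522304) - 331374*(-1/441)) = -2 + (328349170343/500078756363372160 + 110458/147) = -2 + 18412566439550896696567/24503859061805235840 = 18363558721427286224887/24503859061805235840 ≈ 749.42)
1/t = 1/(18363558721427286224887/24503859061805235840) = 24503859061805235840/18363558721427286224887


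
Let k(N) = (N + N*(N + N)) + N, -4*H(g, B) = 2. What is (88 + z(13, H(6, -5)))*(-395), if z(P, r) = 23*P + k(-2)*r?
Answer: -152075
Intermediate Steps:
H(g, B) = -1/2 (H(g, B) = -1/4*2 = -1/2)
k(N) = 2*N + 2*N**2 (k(N) = (N + N*(2*N)) + N = (N + 2*N**2) + N = 2*N + 2*N**2)
z(P, r) = 4*r + 23*P (z(P, r) = 23*P + (2*(-2)*(1 - 2))*r = 23*P + (2*(-2)*(-1))*r = 23*P + 4*r = 4*r + 23*P)
(88 + z(13, H(6, -5)))*(-395) = (88 + (4*(-1/2) + 23*13))*(-395) = (88 + (-2 + 299))*(-395) = (88 + 297)*(-395) = 385*(-395) = -152075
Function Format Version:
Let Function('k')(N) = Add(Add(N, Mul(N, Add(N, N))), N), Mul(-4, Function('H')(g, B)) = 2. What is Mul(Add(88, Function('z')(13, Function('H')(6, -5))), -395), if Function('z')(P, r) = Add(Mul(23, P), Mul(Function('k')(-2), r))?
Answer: -152075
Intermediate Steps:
Function('H')(g, B) = Rational(-1, 2) (Function('H')(g, B) = Mul(Rational(-1, 4), 2) = Rational(-1, 2))
Function('k')(N) = Add(Mul(2, N), Mul(2, Pow(N, 2))) (Function('k')(N) = Add(Add(N, Mul(N, Mul(2, N))), N) = Add(Add(N, Mul(2, Pow(N, 2))), N) = Add(Mul(2, N), Mul(2, Pow(N, 2))))
Function('z')(P, r) = Add(Mul(4, r), Mul(23, P)) (Function('z')(P, r) = Add(Mul(23, P), Mul(Mul(2, -2, Add(1, -2)), r)) = Add(Mul(23, P), Mul(Mul(2, -2, -1), r)) = Add(Mul(23, P), Mul(4, r)) = Add(Mul(4, r), Mul(23, P)))
Mul(Add(88, Function('z')(13, Function('H')(6, -5))), -395) = Mul(Add(88, Add(Mul(4, Rational(-1, 2)), Mul(23, 13))), -395) = Mul(Add(88, Add(-2, 299)), -395) = Mul(Add(88, 297), -395) = Mul(385, -395) = -152075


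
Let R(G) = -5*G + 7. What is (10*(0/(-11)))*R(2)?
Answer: 0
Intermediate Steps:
R(G) = 7 - 5*G
(10*(0/(-11)))*R(2) = (10*(0/(-11)))*(7 - 5*2) = (10*(0*(-1/11)))*(7 - 10) = (10*0)*(-3) = 0*(-3) = 0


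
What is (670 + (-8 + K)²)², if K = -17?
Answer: 1677025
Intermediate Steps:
(670 + (-8 + K)²)² = (670 + (-8 - 17)²)² = (670 + (-25)²)² = (670 + 625)² = 1295² = 1677025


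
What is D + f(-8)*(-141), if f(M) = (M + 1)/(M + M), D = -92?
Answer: -2459/16 ≈ -153.69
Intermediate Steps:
f(M) = (1 + M)/(2*M) (f(M) = (1 + M)/((2*M)) = (1 + M)*(1/(2*M)) = (1 + M)/(2*M))
D + f(-8)*(-141) = -92 + ((1/2)*(1 - 8)/(-8))*(-141) = -92 + ((1/2)*(-1/8)*(-7))*(-141) = -92 + (7/16)*(-141) = -92 - 987/16 = -2459/16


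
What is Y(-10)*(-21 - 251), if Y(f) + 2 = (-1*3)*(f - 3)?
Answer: -10064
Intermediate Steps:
Y(f) = 7 - 3*f (Y(f) = -2 + (-1*3)*(f - 3) = -2 - 3*(-3 + f) = -2 + (9 - 3*f) = 7 - 3*f)
Y(-10)*(-21 - 251) = (7 - 3*(-10))*(-21 - 251) = (7 + 30)*(-272) = 37*(-272) = -10064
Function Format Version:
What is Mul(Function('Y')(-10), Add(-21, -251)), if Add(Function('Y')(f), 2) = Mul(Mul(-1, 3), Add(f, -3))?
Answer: -10064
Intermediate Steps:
Function('Y')(f) = Add(7, Mul(-3, f)) (Function('Y')(f) = Add(-2, Mul(Mul(-1, 3), Add(f, -3))) = Add(-2, Mul(-3, Add(-3, f))) = Add(-2, Add(9, Mul(-3, f))) = Add(7, Mul(-3, f)))
Mul(Function('Y')(-10), Add(-21, -251)) = Mul(Add(7, Mul(-3, -10)), Add(-21, -251)) = Mul(Add(7, 30), -272) = Mul(37, -272) = -10064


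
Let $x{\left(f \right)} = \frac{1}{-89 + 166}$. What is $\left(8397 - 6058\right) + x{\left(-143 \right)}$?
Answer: $\frac{180104}{77} \approx 2339.0$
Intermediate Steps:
$x{\left(f \right)} = \frac{1}{77}$
$\left(8397 - 6058\right) + x{\left(-143 \right)} = \left(8397 - 6058\right) + \frac{1}{77} = 2339 + \frac{1}{77} = \frac{180104}{77}$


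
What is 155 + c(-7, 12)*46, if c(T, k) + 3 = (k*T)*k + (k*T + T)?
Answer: -50537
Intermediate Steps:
c(T, k) = -3 + T + T*k + T*k**2 (c(T, k) = -3 + ((k*T)*k + (k*T + T)) = -3 + ((T*k)*k + (T*k + T)) = -3 + (T*k**2 + (T + T*k)) = -3 + (T + T*k + T*k**2) = -3 + T + T*k + T*k**2)
155 + c(-7, 12)*46 = 155 + (-3 - 7 - 7*12 - 7*12**2)*46 = 155 + (-3 - 7 - 84 - 7*144)*46 = 155 + (-3 - 7 - 84 - 1008)*46 = 155 - 1102*46 = 155 - 50692 = -50537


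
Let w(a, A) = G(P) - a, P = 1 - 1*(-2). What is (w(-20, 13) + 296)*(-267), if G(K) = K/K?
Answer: -84639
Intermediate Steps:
P = 3 (P = 1 + 2 = 3)
G(K) = 1
w(a, A) = 1 - a
(w(-20, 13) + 296)*(-267) = ((1 - 1*(-20)) + 296)*(-267) = ((1 + 20) + 296)*(-267) = (21 + 296)*(-267) = 317*(-267) = -84639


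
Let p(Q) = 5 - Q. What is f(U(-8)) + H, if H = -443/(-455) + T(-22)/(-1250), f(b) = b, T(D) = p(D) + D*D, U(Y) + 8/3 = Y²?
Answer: 21122747/341250 ≈ 61.898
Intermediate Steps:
U(Y) = -8/3 + Y²
T(D) = 5 + D² - D (T(D) = (5 - D) + D*D = (5 - D) + D² = 5 + D² - D)
H = 64249/113750 (H = -443/(-455) + (5 + (-22)² - 1*(-22))/(-1250) = -443*(-1/455) + (5 + 484 + 22)*(-1/1250) = 443/455 + 511*(-1/1250) = 443/455 - 511/1250 = 64249/113750 ≈ 0.56483)
f(U(-8)) + H = (-8/3 + (-8)²) + 64249/113750 = (-8/3 + 64) + 64249/113750 = 184/3 + 64249/113750 = 21122747/341250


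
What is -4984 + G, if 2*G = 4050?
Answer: -2959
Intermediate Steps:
G = 2025 (G = (½)*4050 = 2025)
-4984 + G = -4984 + 2025 = -2959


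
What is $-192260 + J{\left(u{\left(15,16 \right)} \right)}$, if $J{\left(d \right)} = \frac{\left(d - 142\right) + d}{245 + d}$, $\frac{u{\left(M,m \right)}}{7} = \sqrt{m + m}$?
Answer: $- \frac{229366954}{1193} + \frac{2528 \sqrt{2}}{8351} \approx -1.9226 \cdot 10^{5}$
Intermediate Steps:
$u{\left(M,m \right)} = 7 \sqrt{2} \sqrt{m}$ ($u{\left(M,m \right)} = 7 \sqrt{m + m} = 7 \sqrt{2 m} = 7 \sqrt{2} \sqrt{m}$)
$J{\left(d \right)} = \frac{-142 + 2 d}{245 + d}$ ($J{\left(d \right)} = \frac{\left(-142 + d\right) + d}{245 + d} = \frac{-142 + 2 d}{245 + d}$)
$-192260 + J{\left(u{\left(15,16 \right)} \right)} = -192260 + \frac{2 \left(-71 + 7 \sqrt{2} \sqrt{16}\right)}{245 + 7 \sqrt{2} \sqrt{16}} = -192260 + \frac{2 \left(-71 + 7 \sqrt{2} \cdot 4\right)}{245 + 7 \sqrt{2} \cdot 4} = -192260 + \frac{2 \left(-71 + 28 \sqrt{2}\right)}{245 + 28 \sqrt{2}}$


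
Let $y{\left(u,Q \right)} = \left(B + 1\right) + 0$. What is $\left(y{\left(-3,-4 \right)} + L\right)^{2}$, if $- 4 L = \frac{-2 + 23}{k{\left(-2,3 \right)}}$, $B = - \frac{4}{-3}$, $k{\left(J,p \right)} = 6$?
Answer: $\frac{1225}{576} \approx 2.1267$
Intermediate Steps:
$B = \frac{4}{3}$ ($B = \left(-4\right) \left(- \frac{1}{3}\right) = \frac{4}{3} \approx 1.3333$)
$y{\left(u,Q \right)} = \frac{7}{3}$ ($y{\left(u,Q \right)} = \left(\frac{4}{3} + 1\right) + 0 = \frac{7}{3} + 0 = \frac{7}{3}$)
$L = - \frac{7}{8}$ ($L = - \frac{\left(-2 + 23\right) \frac{1}{6}}{4} = - \frac{21 \cdot \frac{1}{6}}{4} = \left(- \frac{1}{4}\right) \frac{7}{2} = - \frac{7}{8} \approx -0.875$)
$\left(y{\left(-3,-4 \right)} + L\right)^{2} = \left(\frac{7}{3} - \frac{7}{8}\right)^{2} = \left(\frac{35}{24}\right)^{2} = \frac{1225}{576}$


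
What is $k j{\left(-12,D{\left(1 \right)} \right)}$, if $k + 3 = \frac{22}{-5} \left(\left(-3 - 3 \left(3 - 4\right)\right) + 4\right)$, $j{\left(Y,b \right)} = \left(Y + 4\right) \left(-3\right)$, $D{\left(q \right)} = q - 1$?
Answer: $- \frac{2472}{5} \approx -494.4$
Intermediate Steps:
$D{\left(q \right)} = -1 + q$ ($D{\left(q \right)} = q - 1 = -1 + q$)
$j{\left(Y,b \right)} = -12 - 3 Y$ ($j{\left(Y,b \right)} = \left(4 + Y\right) \left(-3\right) = -12 - 3 Y$)
$k = - \frac{103}{5}$ ($k = -3 + \frac{22}{-5} \left(\left(-3 - 3 \left(3 - 4\right)\right) + 4\right) = -3 + 22 \left(- \frac{1}{5}\right) \left(\left(-3 - -3\right) + 4\right) = -3 - \frac{22 \left(\left(-3 + 3\right) + 4\right)}{5} = -3 - \frac{22 \left(0 + 4\right)}{5} = -3 - \frac{88}{5} = - \frac{103}{5} \approx -20.6$)
$k j{\left(-12,D{\left(1 \right)} \right)} = - \frac{103 \left(-12 - -36\right)}{5} = - \frac{103 \left(-12 + 36\right)}{5} = \left(- \frac{103}{5}\right) 24 = - \frac{2472}{5}$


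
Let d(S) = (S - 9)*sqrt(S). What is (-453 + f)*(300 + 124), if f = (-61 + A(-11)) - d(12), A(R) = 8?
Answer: -214544 - 2544*sqrt(3) ≈ -2.1895e+5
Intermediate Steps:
d(S) = sqrt(S)*(-9 + S) (d(S) = (-9 + S)*sqrt(S) = sqrt(S)*(-9 + S))
f = -53 - 6*sqrt(3) (f = (-61 + 8) - sqrt(12)*(-9 + 12) = -53 - 2*sqrt(3)*3 = -53 - 6*sqrt(3) ≈ -63.392)
(-453 + f)*(300 + 124) = (-453 + (-53 - 6*sqrt(3)))*(300 + 124) = (-506 - 6*sqrt(3))*424 = -214544 - 2544*sqrt(3)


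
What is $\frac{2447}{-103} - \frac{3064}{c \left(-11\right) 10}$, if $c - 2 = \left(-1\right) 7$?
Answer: $- \frac{830721}{28325} \approx -29.328$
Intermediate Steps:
$c = -5$ ($c = 2 - 7 = -5$)
$\frac{2447}{-103} - \frac{3064}{c \left(-11\right) 10} = \frac{2447}{-103} - \frac{3064}{\left(-5\right) \left(-11\right) 10} = 2447 \left(- \frac{1}{103}\right) - \frac{3064}{55 \cdot 10} = - \frac{2447}{103} - \frac{3064}{550} = - \frac{2447}{103} - \frac{1532}{275} = - \frac{830721}{28325}$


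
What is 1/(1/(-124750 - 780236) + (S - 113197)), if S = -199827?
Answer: -904986/283282337665 ≈ -3.1946e-6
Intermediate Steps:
1/(1/(-124750 - 780236) + (S - 113197)) = 1/(1/(-124750 - 780236) + (-199827 - 113197)) = 1/(1/(-904986) - 313024) = 1/(-1/904986 - 313024) = 1/(-283282337665/904986) = -904986/283282337665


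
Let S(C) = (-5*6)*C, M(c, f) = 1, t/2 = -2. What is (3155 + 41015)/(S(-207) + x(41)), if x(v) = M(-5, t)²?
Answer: 44170/6211 ≈ 7.1116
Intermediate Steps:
t = -4 (t = 2*(-2) = -4)
x(v) = 1 (x(v) = 1² = 1)
S(C) = -30*C
(3155 + 41015)/(S(-207) + x(41)) = (3155 + 41015)/(-30*(-207) + 1) = 44170/(6210 + 1) = 44170/6211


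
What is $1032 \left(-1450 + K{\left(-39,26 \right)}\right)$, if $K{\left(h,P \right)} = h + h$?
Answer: $-1576896$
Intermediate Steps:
$K{\left(h,P \right)} = 2 h$
$1032 \left(-1450 + K{\left(-39,26 \right)}\right) = 1032 \left(-1450 + 2 \left(-39\right)\right) = 1032 \left(-1450 - 78\right) = 1032 \left(-1528\right) = -1576896$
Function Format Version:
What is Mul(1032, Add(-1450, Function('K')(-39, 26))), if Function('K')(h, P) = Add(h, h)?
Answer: -1576896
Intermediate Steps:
Function('K')(h, P) = Mul(2, h)
Mul(1032, Add(-1450, Function('K')(-39, 26))) = Mul(1032, Add(-1450, Mul(2, -39))) = Mul(1032, Add(-1450, -78)) = Mul(1032, -1528) = -1576896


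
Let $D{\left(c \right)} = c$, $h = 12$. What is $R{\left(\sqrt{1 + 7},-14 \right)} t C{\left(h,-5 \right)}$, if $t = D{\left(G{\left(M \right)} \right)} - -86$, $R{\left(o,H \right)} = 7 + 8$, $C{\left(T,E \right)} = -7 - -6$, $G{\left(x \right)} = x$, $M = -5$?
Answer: $-1215$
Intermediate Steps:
$C{\left(T,E \right)} = -1$ ($C{\left(T,E \right)} = -7 + 6 = -1$)
$R{\left(o,H \right)} = 15$
$t = 81$ ($t = -5 - -86 = -5 + 86 = 81$)
$R{\left(\sqrt{1 + 7},-14 \right)} t C{\left(h,-5 \right)} = 15 \cdot 81 \left(-1\right) = 1215 \left(-1\right) = -1215$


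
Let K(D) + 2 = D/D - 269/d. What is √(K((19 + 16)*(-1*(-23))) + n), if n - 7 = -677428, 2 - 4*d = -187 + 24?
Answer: I*√18442991490/165 ≈ 823.06*I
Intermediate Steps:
d = 165/4 (d = ½ - (-187 + 24)/4 = ½ - ¼*(-163) = ½ + 163/4 = 165/4 ≈ 41.250)
K(D) = -1241/165 (K(D) = -2 + (D/D - 269/165/4) = -2 + (1 - 269*4/165) = -2 + (1 - 1076/165) = -2 - 911/165 = -1241/165)
n = -677421 (n = 7 - 677428 = -677421)
√(K((19 + 16)*(-1*(-23))) + n) = √(-1241/165 - 677421) = √(-111775706/165) = I*√18442991490/165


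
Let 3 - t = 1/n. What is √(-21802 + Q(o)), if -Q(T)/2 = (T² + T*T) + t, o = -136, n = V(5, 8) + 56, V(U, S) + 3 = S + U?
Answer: I*√104317455/33 ≈ 309.5*I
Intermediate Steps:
V(U, S) = -3 + S + U (V(U, S) = -3 + (S + U) = -3 + S + U)
n = 66 (n = (-3 + 8 + 5) + 56 = 10 + 56 = 66)
t = 197/66 (t = 3 - 1/66 = 197/66 ≈ 2.9848)
Q(T) = -197/33 - 4*T² (Q(T) = -2*((T² + T*T) + 197/66) = -2*((T² + T²) + 197/66) = -2*(2*T² + 197/66) = -2*(197/66 + 2*T²) = -197/33 - 4*T²)
√(-21802 + Q(o)) = √(-21802 + (-197/33 - 4*(-136)²)) = √(-21802 + (-197/33 - 4*18496)) = √(-21802 + (-197/33 - 73984)) = √(-21802 - 2441669/33) = √(-3161135/33) = I*√104317455/33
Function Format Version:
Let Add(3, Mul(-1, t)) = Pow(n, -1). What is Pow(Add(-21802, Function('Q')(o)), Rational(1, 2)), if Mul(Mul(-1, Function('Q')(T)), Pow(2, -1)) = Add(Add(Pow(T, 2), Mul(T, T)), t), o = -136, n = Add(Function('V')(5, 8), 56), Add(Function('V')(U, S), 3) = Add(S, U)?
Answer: Mul(Rational(1, 33), I, Pow(104317455, Rational(1, 2))) ≈ Mul(309.50, I)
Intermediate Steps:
Function('V')(U, S) = Add(-3, S, U) (Function('V')(U, S) = Add(-3, Add(S, U)) = Add(-3, S, U))
n = 66 (n = Add(Add(-3, 8, 5), 56) = Add(10, 56) = 66)
t = Rational(197, 66) (t = Add(3, Mul(-1, Pow(66, -1))) = Add(3, Mul(-1, Rational(1, 66))) = Add(3, Rational(-1, 66)) = Rational(197, 66) ≈ 2.9848)
Function('Q')(T) = Add(Rational(-197, 33), Mul(-4, Pow(T, 2))) (Function('Q')(T) = Mul(-2, Add(Add(Pow(T, 2), Mul(T, T)), Rational(197, 66))) = Mul(-2, Add(Add(Pow(T, 2), Pow(T, 2)), Rational(197, 66))) = Mul(-2, Add(Mul(2, Pow(T, 2)), Rational(197, 66))) = Mul(-2, Add(Rational(197, 66), Mul(2, Pow(T, 2)))) = Add(Rational(-197, 33), Mul(-4, Pow(T, 2))))
Pow(Add(-21802, Function('Q')(o)), Rational(1, 2)) = Pow(Add(-21802, Add(Rational(-197, 33), Mul(-4, Pow(-136, 2)))), Rational(1, 2)) = Pow(Add(-21802, Add(Rational(-197, 33), Mul(-4, 18496))), Rational(1, 2)) = Pow(Add(-21802, Add(Rational(-197, 33), -73984)), Rational(1, 2)) = Pow(Add(-21802, Rational(-2441669, 33)), Rational(1, 2)) = Pow(Rational(-3161135, 33), Rational(1, 2)) = Mul(Rational(1, 33), I, Pow(104317455, Rational(1, 2)))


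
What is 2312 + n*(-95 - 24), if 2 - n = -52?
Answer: -4114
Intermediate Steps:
n = 54 (n = 2 - 1*(-52) = 2 + 52 = 54)
2312 + n*(-95 - 24) = 2312 + 54*(-95 - 24) = 2312 + 54*(-119) = 2312 - 6426 = -4114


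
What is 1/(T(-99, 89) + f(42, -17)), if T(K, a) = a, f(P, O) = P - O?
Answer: 1/148 ≈ 0.0067568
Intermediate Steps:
1/(T(-99, 89) + f(42, -17)) = 1/(89 + (42 - 1*(-17))) = 1/(89 + (42 + 17)) = 1/(89 + 59) = 1/148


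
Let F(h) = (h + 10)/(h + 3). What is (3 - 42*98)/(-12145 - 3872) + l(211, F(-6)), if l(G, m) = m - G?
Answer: -3396830/16017 ≈ -212.08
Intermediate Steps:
F(h) = (10 + h)/(3 + h)
(3 - 42*98)/(-12145 - 3872) + l(211, F(-6)) = (3 - 42*98)/(-12145 - 3872) + ((10 - 6)/(3 - 6) - 1*211) = (3 - 4116)/(-16017) + (4/(-3) - 211) = -4113*(-1/16017) + (-⅓*4 - 211) = 1371/5339 + (-4/3 - 211) = 1371/5339 - 637/3 = -3396830/16017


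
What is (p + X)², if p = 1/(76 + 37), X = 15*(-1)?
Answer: 2869636/12769 ≈ 224.73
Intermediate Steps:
X = -15
p = 1/113 ≈ 0.0088496
(p + X)² = (1/113 - 15)² = (-1694/113)² = 2869636/12769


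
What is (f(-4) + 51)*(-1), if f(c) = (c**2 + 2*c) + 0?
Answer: -59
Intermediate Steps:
f(c) = c**2 + 2*c
(f(-4) + 51)*(-1) = (-4*(2 - 4) + 51)*(-1) = (-4*(-2) + 51)*(-1) = (8 + 51)*(-1) = 59*(-1) = -59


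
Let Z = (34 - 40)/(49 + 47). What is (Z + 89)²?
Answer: 2024929/256 ≈ 7909.9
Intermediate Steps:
Z = -1/16 (Z = -6/96 = -6*1/96 = -1/16 ≈ -0.062500)
(Z + 89)² = (-1/16 + 89)² = (1423/16)² = 2024929/256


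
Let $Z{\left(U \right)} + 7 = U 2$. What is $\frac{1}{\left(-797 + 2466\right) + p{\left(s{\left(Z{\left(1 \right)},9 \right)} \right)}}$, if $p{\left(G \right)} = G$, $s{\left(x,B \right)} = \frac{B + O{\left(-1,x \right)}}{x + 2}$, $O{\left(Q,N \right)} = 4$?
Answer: $\frac{3}{4994} \approx 0.00060072$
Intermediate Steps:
$Z{\left(U \right)} = -7 + 2 U$ ($Z{\left(U \right)} = -7 + U 2 = -7 + 2 U$)
$s{\left(x,B \right)} = \frac{4 + B}{2 + x}$ ($s{\left(x,B \right)} = \frac{B + 4}{x + 2} = \frac{4 + B}{2 + x}$)
$\frac{1}{\left(-797 + 2466\right) + p{\left(s{\left(Z{\left(1 \right)},9 \right)} \right)}} = \frac{1}{\left(-797 + 2466\right) + \frac{4 + 9}{2 + \left(-7 + 2 \cdot 1\right)}} = \frac{1}{1669 + \frac{1}{2 + \left(-7 + 2\right)} 13} = \frac{1}{1669 + \frac{1}{2 - 5} \cdot 13} = \frac{1}{1669 + \frac{1}{-3} \cdot 13} = \frac{1}{1669 - \frac{13}{3}} = \frac{1}{\frac{4994}{3}} = \frac{3}{4994}$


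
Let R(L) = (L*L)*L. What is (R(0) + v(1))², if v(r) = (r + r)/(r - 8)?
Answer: 4/49 ≈ 0.081633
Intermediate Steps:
v(r) = 2*r/(-8 + r) (v(r) = (2*r)/(-8 + r) = 2*r/(-8 + r))
R(L) = L³ (R(L) = L²*L = L³)
(R(0) + v(1))² = (0³ + 2*1/(-8 + 1))² = (0 + 2*1/(-7))² = (0 + 2*1*(-⅐))² = (0 - 2/7)² = (-2/7)² = 4/49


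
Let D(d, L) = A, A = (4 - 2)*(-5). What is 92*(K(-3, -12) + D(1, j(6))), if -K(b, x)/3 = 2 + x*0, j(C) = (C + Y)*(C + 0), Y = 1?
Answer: -1472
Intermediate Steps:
j(C) = C*(1 + C) (j(C) = (C + 1)*(C + 0) = (1 + C)*C = C*(1 + C))
A = -10 (A = 2*(-5) = -10)
K(b, x) = -6 (K(b, x) = -3*(2 + x*0) = -3*(2 + 0) = -3*2 = -6)
D(d, L) = -10
92*(K(-3, -12) + D(1, j(6))) = 92*(-6 - 10) = 92*(-16) = -1472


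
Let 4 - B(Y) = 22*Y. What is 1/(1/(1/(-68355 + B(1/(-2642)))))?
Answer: -1321/90291660 ≈ -1.4630e-5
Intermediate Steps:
B(Y) = 4 - 22*Y
1/(1/(1/(-68355 + B(1/(-2642))))) = 1/(1/(1/(-68355 + (4 - 22/(-2642))))) = 1/(1/(1/(-68355 + (4 - 22*(-1/2642))))) = 1/(1/(1/(-68355 + (4 + 11/1321)))) = 1/(1/(1/(-68355 + 5295/1321))) = 1/(1/(1/(-90291660/1321))) = 1/(1/(-1321/90291660)) = 1/(-90291660/1321) = -1321/90291660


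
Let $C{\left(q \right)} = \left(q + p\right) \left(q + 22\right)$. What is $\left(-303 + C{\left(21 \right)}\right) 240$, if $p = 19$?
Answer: $340080$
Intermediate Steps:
$C{\left(q \right)} = \left(19 + q\right) \left(22 + q\right)$ ($C{\left(q \right)} = \left(q + 19\right) \left(q + 22\right) = \left(19 + q\right) \left(22 + q\right)$)
$\left(-303 + C{\left(21 \right)}\right) 240 = \left(-303 + \left(418 + 21^{2} + 41 \cdot 21\right)\right) 240 = \left(-303 + \left(418 + 441 + 861\right)\right) 240 = \left(-303 + 1720\right) 240 = 1417 \cdot 240 = 340080$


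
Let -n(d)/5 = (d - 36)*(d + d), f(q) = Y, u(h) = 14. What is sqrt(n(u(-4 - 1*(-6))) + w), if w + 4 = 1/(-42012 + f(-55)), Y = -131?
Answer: sqrt(5463075770981)/42143 ≈ 55.462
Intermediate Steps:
f(q) = -131
n(d) = -10*d*(-36 + d) (n(d) = -5*(d - 36)*(d + d) = -5*(-36 + d)*2*d = -10*d*(-36 + d))
w = -168573/42143 (w = -4 + 1/(-42012 - 131) = -4 + 1/(-42143) = -4 - 1/42143 = -168573/42143 ≈ -4.0000)
sqrt(n(u(-4 - 1*(-6))) + w) = sqrt(10*14*(36 - 1*14) - 168573/42143) = sqrt(10*14*(36 - 14) - 168573/42143) = sqrt(10*14*22 - 168573/42143) = sqrt(3080 - 168573/42143) = sqrt(129631867/42143) = sqrt(5463075770981)/42143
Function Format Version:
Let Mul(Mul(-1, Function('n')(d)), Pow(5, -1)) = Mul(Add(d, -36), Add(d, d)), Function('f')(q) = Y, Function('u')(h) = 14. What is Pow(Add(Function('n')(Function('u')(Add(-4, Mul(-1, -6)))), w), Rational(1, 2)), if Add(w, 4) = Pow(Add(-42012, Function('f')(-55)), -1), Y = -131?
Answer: Mul(Rational(1, 42143), Pow(5463075770981, Rational(1, 2))) ≈ 55.462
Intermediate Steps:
Function('f')(q) = -131
Function('n')(d) = Mul(-10, d, Add(-36, d)) (Function('n')(d) = Mul(-5, Mul(Add(d, -36), Add(d, d))) = Mul(-5, Mul(Add(-36, d), Mul(2, d))) = Mul(-5, Mul(2, d, Add(-36, d))) = Mul(-10, d, Add(-36, d)))
w = Rational(-168573, 42143) (w = Add(-4, Pow(Add(-42012, -131), -1)) = Add(-4, Pow(-42143, -1)) = Add(-4, Rational(-1, 42143)) = Rational(-168573, 42143) ≈ -4.0000)
Pow(Add(Function('n')(Function('u')(Add(-4, Mul(-1, -6)))), w), Rational(1, 2)) = Pow(Add(Mul(10, 14, Add(36, Mul(-1, 14))), Rational(-168573, 42143)), Rational(1, 2)) = Pow(Add(Mul(10, 14, Add(36, -14)), Rational(-168573, 42143)), Rational(1, 2)) = Pow(Add(Mul(10, 14, 22), Rational(-168573, 42143)), Rational(1, 2)) = Pow(Add(3080, Rational(-168573, 42143)), Rational(1, 2)) = Pow(Rational(129631867, 42143), Rational(1, 2)) = Mul(Rational(1, 42143), Pow(5463075770981, Rational(1, 2)))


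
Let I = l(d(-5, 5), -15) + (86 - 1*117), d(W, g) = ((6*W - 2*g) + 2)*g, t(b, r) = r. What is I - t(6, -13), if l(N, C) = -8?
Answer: -26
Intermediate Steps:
d(W, g) = g*(2 - 2*g + 6*W) (d(W, g) = ((-2*g + 6*W) + 2)*g = (2 - 2*g + 6*W)*g = g*(2 - 2*g + 6*W))
I = -39 (I = -8 + (86 - 1*117) = -8 + (86 - 117) = -8 - 31 = -39)
I - t(6, -13) = -39 - 1*(-13) = -39 + 13 = -26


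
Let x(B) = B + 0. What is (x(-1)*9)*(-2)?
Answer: 18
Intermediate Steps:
x(B) = B
(x(-1)*9)*(-2) = -1*9*(-2) = -9*(-2) = 18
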